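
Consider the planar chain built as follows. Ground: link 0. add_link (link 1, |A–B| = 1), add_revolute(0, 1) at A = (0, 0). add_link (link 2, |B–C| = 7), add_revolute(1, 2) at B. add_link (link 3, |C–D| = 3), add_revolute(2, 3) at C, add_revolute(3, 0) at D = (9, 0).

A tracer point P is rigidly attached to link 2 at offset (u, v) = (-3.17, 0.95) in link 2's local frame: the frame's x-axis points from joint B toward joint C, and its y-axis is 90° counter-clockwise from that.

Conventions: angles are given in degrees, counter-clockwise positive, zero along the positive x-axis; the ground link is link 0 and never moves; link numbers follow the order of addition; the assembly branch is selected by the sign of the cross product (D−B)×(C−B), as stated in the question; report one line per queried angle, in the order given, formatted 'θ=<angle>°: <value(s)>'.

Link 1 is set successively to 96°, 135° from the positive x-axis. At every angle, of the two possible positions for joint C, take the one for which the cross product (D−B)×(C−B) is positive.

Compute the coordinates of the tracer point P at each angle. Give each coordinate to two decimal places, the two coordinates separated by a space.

A=(0,0), D=(9.00,0)
θ=96°: B = A + 1.00·(cos96°, sin96°) = (-0.1045, 0.9945)
θ=96°: |BD| = 9.1587
θ=96°: circle(B,7.00) ∩ circle(D,3.00): a=6.7631, h=1.8058
θ=96°:   candidates: C₊=(6.8146,2.0553) cross=16.539; C₋=(6.4225,-1.5350) cross=-16.539
θ=96°:   branch + wants cross > 0 → take C=(6.8146,2.0553) (cross=16.539)
θ=96°: ex = (C−B)/|BC| = (0.9885,0.1515); ey = (-0.1515,0.9885)
θ=96°: P = B + -3.17·ex + 0.95·ey = (-3.3819,1.4532)
θ=135°: B = A + 1.00·(cos135°, sin135°) = (-0.7071, 0.7071)
θ=135°: |BD| = 9.7328
θ=135°: circle(B,7.00) ∩ circle(D,3.00): a=6.9213, h=1.0466
θ=135°:   candidates: C₊=(6.2720,1.2481) cross=10.187; C₋=(6.1199,-0.8396) cross=-10.187
θ=135°:   branch + wants cross > 0 → take C=(6.2720,1.2481) (cross=10.187)
θ=135°: ex = (C−B)/|BC| = (0.9970,0.0773); ey = (-0.0773,0.9970)
θ=135°: P = B + -3.17·ex + 0.95·ey = (-3.9410,1.4093)

θ=96°: -3.38 1.45
θ=135°: -3.94 1.41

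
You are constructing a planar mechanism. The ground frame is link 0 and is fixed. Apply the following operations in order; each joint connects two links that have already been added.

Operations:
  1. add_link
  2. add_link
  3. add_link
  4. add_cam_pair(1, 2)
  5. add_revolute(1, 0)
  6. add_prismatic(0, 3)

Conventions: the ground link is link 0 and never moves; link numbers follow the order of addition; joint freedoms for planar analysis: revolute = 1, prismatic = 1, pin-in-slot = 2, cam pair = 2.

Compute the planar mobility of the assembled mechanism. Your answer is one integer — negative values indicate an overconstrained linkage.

L=1 J1=0 J2=0
add link → L=2 J1=0 J2=0
add link → L=3 J1=0 J2=0
add link → L=4 J1=0 J2=0
C@1,2 dof=2 J2 → L=4 J1=0 J2=1
R@1,0 dof=1 J1 → L=4 J1=1 J2=1
P@0,3 dof=1 J1 → L=4 J1=2 J2=1
M=3(L−1)−2J1−J2=3·3−2·2−1=4

M = 4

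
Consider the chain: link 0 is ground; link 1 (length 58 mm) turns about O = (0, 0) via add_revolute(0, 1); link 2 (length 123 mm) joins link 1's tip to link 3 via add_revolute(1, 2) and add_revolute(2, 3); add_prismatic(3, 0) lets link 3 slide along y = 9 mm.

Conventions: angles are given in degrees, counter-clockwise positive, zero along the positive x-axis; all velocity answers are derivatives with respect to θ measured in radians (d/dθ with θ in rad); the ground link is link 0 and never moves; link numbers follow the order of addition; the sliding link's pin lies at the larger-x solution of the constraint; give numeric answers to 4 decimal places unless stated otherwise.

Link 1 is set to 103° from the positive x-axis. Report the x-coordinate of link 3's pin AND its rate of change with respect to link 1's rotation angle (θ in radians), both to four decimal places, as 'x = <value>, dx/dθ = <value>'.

geometry: r = 58 mm, L = 123 mm, e = 9 mm
crank pin P = (r cos θ, r sin θ) = (-13.047161, 56.513464)
h = r sin θ − e = 56.513464 − 9 = 47.513464
x = r cos θ + √(L² − h²) = -13.047161 + 113.452504 = 100.405343
dx/dθ = −r sin θ − h·r cos θ/√(L² − h²) (θ in radians; h = 47.513464) = -51.049364

x = 100.4053, dx/dθ = -51.0494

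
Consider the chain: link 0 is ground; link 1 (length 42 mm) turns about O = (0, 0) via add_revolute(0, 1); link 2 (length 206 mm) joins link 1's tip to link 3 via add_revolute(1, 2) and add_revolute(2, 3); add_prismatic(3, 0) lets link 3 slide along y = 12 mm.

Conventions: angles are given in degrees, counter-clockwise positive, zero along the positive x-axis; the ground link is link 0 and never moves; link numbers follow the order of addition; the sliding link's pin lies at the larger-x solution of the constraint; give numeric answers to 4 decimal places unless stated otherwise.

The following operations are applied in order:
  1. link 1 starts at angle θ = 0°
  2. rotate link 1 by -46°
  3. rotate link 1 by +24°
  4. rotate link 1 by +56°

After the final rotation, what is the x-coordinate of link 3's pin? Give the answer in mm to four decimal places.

geometry: r = 42 mm, L = 206 mm, e = 12 mm; θ starts at 0°
rotate link 1 by -46°: θ ← 0° -46° = -46°
rotate link 1 by +24°: θ ← -46° +24° = -22°
rotate link 1 by +56°: θ ← -22° +56° = 34°
crank pin P = (r cos θ, r sin θ) = (34.819578, 23.486102)
h = r sin θ − e = 23.486102 − 12 = 11.486102
x = r cos θ + √(L² − h²) = 34.819578 + 205.679531 = 240.499109

240.4991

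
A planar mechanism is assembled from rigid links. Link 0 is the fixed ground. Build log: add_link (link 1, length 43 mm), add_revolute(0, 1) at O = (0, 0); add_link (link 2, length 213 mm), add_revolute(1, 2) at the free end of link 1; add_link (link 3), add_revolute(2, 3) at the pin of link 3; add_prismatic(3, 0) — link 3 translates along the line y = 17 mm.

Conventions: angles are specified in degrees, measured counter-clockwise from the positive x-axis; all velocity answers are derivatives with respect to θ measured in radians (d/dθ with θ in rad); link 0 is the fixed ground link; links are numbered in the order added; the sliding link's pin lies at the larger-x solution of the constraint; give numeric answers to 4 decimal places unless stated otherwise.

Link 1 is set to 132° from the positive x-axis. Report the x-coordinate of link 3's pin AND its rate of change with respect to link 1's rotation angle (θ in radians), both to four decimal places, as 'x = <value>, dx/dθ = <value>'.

geometry: r = 43 mm, L = 213 mm, e = 17 mm
crank pin P = (r cos θ, r sin θ) = (-28.772616, 31.955227)
h = r sin θ − e = 31.955227 − 17 = 14.955227
x = r cos θ + √(L² − h²) = -28.772616 + 212.474331 = 183.701715
dx/dθ = −r sin θ − h·r cos θ/√(L² − h²) (θ in radians; h = 14.955227) = -29.930037

x = 183.7017, dx/dθ = -29.9300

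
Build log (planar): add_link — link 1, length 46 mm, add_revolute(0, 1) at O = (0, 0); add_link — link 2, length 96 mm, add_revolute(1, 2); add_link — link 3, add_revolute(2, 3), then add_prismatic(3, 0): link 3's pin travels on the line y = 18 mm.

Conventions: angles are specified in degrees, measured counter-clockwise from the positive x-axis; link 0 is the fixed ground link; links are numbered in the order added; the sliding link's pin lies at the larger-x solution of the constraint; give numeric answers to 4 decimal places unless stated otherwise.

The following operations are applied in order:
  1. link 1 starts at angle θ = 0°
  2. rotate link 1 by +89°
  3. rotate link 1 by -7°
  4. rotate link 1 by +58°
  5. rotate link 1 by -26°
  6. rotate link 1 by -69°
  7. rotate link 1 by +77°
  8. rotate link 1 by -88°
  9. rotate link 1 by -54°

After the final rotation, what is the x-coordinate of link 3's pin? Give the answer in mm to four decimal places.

geometry: r = 46 mm, L = 96 mm, e = 18 mm; θ starts at 0°
rotate link 1 by +89°: θ ← 0° +89° = 89°
rotate link 1 by -7°: θ ← 89° -7° = 82°
rotate link 1 by +58°: θ ← 82° +58° = 140°
rotate link 1 by -26°: θ ← 140° -26° = 114°
rotate link 1 by -69°: θ ← 114° -69° = 45°
rotate link 1 by +77°: θ ← 45° +77° = 122°
rotate link 1 by -88°: θ ← 122° -88° = 34°
rotate link 1 by -54°: θ ← 34° -54° = -20°
crank pin P = (r cos θ, r sin θ) = (43.225861, -15.732927)
h = r sin θ − e = -15.732927 − 18 = -33.732927
x = r cos θ + √(L² − h²) = 43.225861 + 89.878193 = 133.104054

133.1041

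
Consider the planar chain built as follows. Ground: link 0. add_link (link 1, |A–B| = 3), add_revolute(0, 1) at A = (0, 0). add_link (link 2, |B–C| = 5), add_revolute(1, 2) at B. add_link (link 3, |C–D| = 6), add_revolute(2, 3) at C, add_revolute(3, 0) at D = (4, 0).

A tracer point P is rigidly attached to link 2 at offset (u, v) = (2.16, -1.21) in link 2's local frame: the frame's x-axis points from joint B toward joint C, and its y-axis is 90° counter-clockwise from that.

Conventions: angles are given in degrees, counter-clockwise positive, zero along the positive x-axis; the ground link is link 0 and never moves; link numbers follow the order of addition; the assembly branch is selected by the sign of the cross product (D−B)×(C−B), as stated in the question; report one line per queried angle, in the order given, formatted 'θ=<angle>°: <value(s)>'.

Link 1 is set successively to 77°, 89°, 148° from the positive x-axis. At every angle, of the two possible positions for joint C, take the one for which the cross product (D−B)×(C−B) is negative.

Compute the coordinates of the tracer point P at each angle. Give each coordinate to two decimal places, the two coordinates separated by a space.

A=(0,0), D=(4.00,0)
θ=77°: B = A + 3.00·(cos77°, sin77°) = (0.6749, 2.9231)
θ=77°: |BD| = 4.4273
θ=77°: circle(B,5.00) ∩ circle(D,6.00): a=0.9714, h=4.9047
θ=77°:   candidates: C₊=(4.6427,5.9655) cross=21.715; C₋=(-1.8339,-1.4019) cross=-21.715
θ=77°:   branch - wants cross < 0 → take C=(-1.8339,-1.4019) (cross=-21.715)
θ=77°: ex = (C−B)/|BC| = (-0.5018,-0.8650); ey = (0.8650,-0.5018)
θ=77°: P = B + 2.16·ex + -1.21·ey = (-1.4556,1.6618)
θ=89°: B = A + 3.00·(cos89°, sin89°) = (0.0524, 2.9995)
θ=89°: |BD| = 4.9579
θ=89°: circle(B,5.00) ∩ circle(D,6.00): a=1.3696, h=4.8088
θ=89°:   candidates: C₊=(4.0522,5.9998) cross=23.841; C₋=(-1.7664,-1.6579) cross=-23.841
θ=89°:   branch - wants cross < 0 → take C=(-1.7664,-1.6579) (cross=-23.841)
θ=89°: ex = (C−B)/|BC| = (-0.3637,-0.9315); ey = (0.9315,-0.3637)
θ=89°: P = B + 2.16·ex + -1.21·ey = (-1.8605,1.4276)
θ=148°: B = A + 3.00·(cos148°, sin148°) = (-2.5441, 1.5898)
θ=148°: |BD| = 6.7345
θ=148°: circle(B,5.00) ∩ circle(D,6.00): a=2.5505, h=4.3005
θ=148°:   candidates: C₊=(0.9495,5.1667) cross=28.962; C₋=(-1.0809,-3.1913) cross=-28.962
θ=148°:   branch - wants cross < 0 → take C=(-1.0809,-3.1913) (cross=-28.962)
θ=148°: ex = (C−B)/|BC| = (0.2927,-0.9562); ey = (0.9562,0.2927)
θ=148°: P = B + 2.16·ex + -1.21·ey = (-3.0690,-0.8298)

θ=77°: -1.46 1.66
θ=89°: -1.86 1.43
θ=148°: -3.07 -0.83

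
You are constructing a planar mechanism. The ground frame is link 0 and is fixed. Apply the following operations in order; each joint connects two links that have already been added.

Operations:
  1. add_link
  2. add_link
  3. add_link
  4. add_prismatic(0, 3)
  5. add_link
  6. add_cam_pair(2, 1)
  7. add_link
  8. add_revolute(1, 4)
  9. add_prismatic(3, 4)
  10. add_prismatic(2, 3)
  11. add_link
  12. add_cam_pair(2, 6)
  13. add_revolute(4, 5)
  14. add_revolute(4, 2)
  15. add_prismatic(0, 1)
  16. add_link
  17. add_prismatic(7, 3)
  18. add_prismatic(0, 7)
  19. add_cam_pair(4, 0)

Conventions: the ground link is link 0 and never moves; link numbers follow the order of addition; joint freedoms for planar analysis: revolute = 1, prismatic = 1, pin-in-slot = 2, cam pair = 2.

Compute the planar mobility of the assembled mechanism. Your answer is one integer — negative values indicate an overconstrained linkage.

L=1 J1=0 J2=0
add link → L=2 J1=0 J2=0
add link → L=3 J1=0 J2=0
add link → L=4 J1=0 J2=0
P@0,3 dof=1 J1 → L=4 J1=1 J2=0
add link → L=5 J1=1 J2=0
C@2,1 dof=2 J2 → L=5 J1=1 J2=1
add link → L=6 J1=1 J2=1
R@1,4 dof=1 J1 → L=6 J1=2 J2=1
P@3,4 dof=1 J1 → L=6 J1=3 J2=1
P@2,3 dof=1 J1 → L=6 J1=4 J2=1
add link → L=7 J1=4 J2=1
C@2,6 dof=2 J2 → L=7 J1=4 J2=2
R@4,5 dof=1 J1 → L=7 J1=5 J2=2
R@4,2 dof=1 J1 → L=7 J1=6 J2=2
P@0,1 dof=1 J1 → L=7 J1=7 J2=2
add link → L=8 J1=7 J2=2
P@7,3 dof=1 J1 → L=8 J1=8 J2=2
P@0,7 dof=1 J1 → L=8 J1=9 J2=2
C@4,0 dof=2 J2 → L=8 J1=9 J2=3
M=3(L−1)−2J1−J2=3·7−2·9−3=0

M = 0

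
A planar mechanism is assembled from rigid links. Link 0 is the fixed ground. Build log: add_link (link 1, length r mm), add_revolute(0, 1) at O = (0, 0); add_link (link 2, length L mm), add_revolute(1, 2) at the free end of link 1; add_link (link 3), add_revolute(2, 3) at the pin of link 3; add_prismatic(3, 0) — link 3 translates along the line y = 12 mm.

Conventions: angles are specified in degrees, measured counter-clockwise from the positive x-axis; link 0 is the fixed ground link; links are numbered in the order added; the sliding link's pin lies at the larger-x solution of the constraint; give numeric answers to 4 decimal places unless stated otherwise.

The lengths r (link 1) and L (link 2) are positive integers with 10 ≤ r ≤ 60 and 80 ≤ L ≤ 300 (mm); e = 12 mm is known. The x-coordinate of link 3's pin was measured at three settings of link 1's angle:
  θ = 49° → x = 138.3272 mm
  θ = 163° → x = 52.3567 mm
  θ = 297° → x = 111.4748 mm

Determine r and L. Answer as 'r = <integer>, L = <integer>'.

constraint per measurement: (x − r cos θ)² + (r sin θ − e)² = L²
subtracting the θ₁ and θ₂ equations cancels the r² and L² terms:
r = (x₁² − x₂²) / (2[(x₁cos θ₁ + e sin θ₁) − (x₂cos θ₂ + e sin θ₂)]) = 56.0000 → r = 56
L² = (x₁ − r cos θ₁)² + (r sin θ₁ − e)² = 11235.9940 → L = 106.0000 → L = 106
check at θ₃=297°: x = 111.4748 (printed 111.4748) ✓

r = 56, L = 106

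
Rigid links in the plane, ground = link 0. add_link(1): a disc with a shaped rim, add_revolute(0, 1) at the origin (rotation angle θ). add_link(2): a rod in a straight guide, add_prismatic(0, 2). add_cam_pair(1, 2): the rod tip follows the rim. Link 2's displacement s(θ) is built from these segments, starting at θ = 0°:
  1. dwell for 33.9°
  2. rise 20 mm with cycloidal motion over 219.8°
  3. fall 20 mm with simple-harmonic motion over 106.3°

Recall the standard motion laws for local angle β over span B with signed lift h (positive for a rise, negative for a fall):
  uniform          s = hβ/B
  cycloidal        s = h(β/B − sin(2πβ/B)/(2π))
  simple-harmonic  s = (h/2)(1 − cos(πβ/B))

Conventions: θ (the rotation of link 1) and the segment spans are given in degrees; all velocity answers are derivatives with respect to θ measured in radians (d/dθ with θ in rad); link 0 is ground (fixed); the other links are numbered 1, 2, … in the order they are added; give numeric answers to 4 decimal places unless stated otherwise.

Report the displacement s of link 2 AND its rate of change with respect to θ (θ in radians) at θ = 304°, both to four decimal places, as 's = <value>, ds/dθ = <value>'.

segment 1 (0° to 33.9°, dwell): s unchanged at 0.0000
segment 2 (33.9° to 253.7°, cycloidal, h = 20) is passed completely: s = 0.0000 + (20) = 20.0000
θ = 304° falls in segment 3 (253.7° to 360°, simple-harmonic, h = -20): β = 304 − 253.7 = 50.3°, B = 106.3°; Δs = -20/2·(1 − cos(π·0.4732)) = -9.1587; s = 20.0000 − 9.1587 = 10.8413
velocity in seg [253.7°–360°] (simple-harmonic), θ in radians: β = 50.3° = 0.8779 rad, B = 106.3° = 1.8553 rad; ds/dθ = (πh/(2B)) sin(πβ/B) = (π·(-20)/(2·1.8553)) sin(π·0.4732) = -16.873177 mm/rad

s = 10.8413, ds/dθ = -16.8732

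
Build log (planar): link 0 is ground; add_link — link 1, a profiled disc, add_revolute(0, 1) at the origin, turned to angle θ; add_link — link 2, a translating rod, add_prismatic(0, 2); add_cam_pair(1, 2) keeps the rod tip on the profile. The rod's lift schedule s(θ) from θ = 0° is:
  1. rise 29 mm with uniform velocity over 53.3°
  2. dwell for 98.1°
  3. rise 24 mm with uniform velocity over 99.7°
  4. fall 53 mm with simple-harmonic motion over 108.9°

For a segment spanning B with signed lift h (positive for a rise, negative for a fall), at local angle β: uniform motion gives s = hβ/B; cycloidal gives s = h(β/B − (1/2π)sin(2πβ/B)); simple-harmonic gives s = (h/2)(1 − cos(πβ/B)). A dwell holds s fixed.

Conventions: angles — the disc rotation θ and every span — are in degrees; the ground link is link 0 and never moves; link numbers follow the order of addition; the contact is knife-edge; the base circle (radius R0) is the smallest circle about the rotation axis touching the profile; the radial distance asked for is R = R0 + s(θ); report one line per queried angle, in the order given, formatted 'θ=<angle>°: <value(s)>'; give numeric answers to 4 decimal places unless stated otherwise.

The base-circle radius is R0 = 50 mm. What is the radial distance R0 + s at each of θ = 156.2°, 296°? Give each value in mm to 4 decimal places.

seg 1 [0°–53.3°] uniform, h=29: full span → s += 29 → s = 29.0000
seg 2 [53.3°–151.4°] dwell: s stays 29.0000
seg 3 [151.4°–251.1°] uniform, h=24: θ=156.2° here. β=4.8, B=99.7. 24·4.8/99.7 = 1.1555 → s = 30.1555
seg 3 [151.4°–251.1°] uniform, h=24: full span → s += 24 → s = 53.0000
seg 4 [251.1°–360°] simple-harmonic, h=-53: θ=296° here. β=44.9, B=108.9. -53/2·(1 − cos(π·0.4123)) = -19.2912 → s = 33.7088
θ=156.2°: R = R0 + s = 50 + 30.1555 = 80.1555
θ=296°: R = R0 + s = 50 + 33.7088 = 83.7088

θ=156.2°: 80.1555
θ=296°: 83.7088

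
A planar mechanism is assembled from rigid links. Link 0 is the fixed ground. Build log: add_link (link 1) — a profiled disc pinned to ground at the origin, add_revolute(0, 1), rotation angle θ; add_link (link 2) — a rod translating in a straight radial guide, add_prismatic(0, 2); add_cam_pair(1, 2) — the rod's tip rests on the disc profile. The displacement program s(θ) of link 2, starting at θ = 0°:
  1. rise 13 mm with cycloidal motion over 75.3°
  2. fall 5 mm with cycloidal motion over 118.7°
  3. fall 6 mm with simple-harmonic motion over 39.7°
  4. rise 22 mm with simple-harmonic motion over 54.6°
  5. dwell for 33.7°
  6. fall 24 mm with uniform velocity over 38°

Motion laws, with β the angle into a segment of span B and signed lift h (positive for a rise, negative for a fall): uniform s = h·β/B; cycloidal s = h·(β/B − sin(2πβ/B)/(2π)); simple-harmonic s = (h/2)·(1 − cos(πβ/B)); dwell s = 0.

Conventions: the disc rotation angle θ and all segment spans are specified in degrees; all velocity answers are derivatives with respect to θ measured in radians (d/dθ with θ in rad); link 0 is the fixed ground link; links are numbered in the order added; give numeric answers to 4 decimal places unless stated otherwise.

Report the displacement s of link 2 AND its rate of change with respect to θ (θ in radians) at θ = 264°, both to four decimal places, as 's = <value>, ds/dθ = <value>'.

seg 1 [0°–75.3°] cycloidal, h=13: full span → s += 13 → s = 13.0000
seg 2 [75.3°–194°] cycloidal, h=-5: full span → s += -5 → s = 8.0000
seg 3 [194°–233.7°] simple-harmonic, h=-6: full span → s += -6 → s = 2.0000
seg 4 [233.7°–288.3°] simple-harmonic, h=22: θ=264° here. β=30.3, B=54.6. 22/2·(1 − cos(π·0.5549)) = 12.8893 → s = 14.8893
velocity in seg [233.7°–288.3°] (simple-harmonic), θ in radians: β = 30.3° = 0.5288 rad, B = 54.6° = 0.9529 rad; ds/dθ = (πh/(2B)) sin(πβ/B) = (π·22/(2·0.9529)) sin(π·0.5549) = 35.724820 mm/rad

s = 14.8893, ds/dθ = 35.7248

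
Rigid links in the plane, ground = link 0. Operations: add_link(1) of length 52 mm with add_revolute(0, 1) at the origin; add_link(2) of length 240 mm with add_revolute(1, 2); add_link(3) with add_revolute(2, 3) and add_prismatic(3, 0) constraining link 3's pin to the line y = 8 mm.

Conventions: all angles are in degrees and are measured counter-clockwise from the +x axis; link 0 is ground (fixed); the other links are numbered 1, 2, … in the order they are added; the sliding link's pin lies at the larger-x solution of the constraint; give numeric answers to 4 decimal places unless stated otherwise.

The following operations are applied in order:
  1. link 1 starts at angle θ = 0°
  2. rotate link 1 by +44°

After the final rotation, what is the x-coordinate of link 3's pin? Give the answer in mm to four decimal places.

geometry: r = 52 mm, L = 240 mm, e = 8 mm; θ starts at 0°
rotate link 1 by +44°: θ ← 0° +44° = 44°
crank pin P = (r cos θ, r sin θ) = (37.405670, 36.122235)
h = r sin θ − e = 36.122235 − 8 = 28.122235
x = r cos θ + √(L² − h²) = 37.405670 + 238.346680 = 275.752350

275.7523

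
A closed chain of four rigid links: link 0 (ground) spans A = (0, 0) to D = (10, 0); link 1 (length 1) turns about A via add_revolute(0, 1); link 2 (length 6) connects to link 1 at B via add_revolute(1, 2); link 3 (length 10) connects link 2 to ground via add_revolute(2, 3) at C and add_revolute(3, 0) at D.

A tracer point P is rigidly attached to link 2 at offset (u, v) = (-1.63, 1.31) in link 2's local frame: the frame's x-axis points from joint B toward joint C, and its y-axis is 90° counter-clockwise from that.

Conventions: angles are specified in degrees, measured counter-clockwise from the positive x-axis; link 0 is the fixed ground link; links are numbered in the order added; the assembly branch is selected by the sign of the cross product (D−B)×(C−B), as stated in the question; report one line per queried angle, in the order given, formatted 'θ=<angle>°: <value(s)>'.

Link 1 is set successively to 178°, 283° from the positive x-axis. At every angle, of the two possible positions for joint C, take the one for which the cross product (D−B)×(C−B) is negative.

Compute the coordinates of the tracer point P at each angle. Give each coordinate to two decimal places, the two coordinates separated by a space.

A=(0,0), D=(10.00,0)
θ=178°: B = A + 1.00·(cos178°, sin178°) = (-0.9994, 0.0349)
θ=178°: |BD| = 10.9994
θ=178°: circle(B,6.00) ∩ circle(D,10.00): a=2.5905, h=5.4120
θ=178°:   candidates: C₊=(1.6083,5.4386) cross=59.529; C₋=(1.5739,-5.3853) cross=-59.529
θ=178°:   branch - wants cross < 0 → take C=(1.5739,-5.3853) (cross=-59.529)
θ=178°: ex = (C−B)/|BC| = (0.4289,-0.9034); ey = (0.9034,0.4289)
θ=178°: P = B + -1.63·ex + 1.31·ey = (-0.5151,2.0692)
θ=283°: B = A + 1.00·(cos283°, sin283°) = (0.2250, -0.9744)
θ=283°: |BD| = 9.8235
θ=283°: circle(B,6.00) ∩ circle(D,10.00): a=1.6542, h=5.7674
θ=283°:   candidates: C₊=(1.2990,4.9287) cross=56.656; C₋=(2.4431,-6.5493) cross=-56.656
θ=283°:   branch - wants cross < 0 → take C=(2.4431,-6.5493) (cross=-56.656)
θ=283°: ex = (C−B)/|BC| = (0.3697,-0.9292); ey = (0.9292,0.3697)
θ=283°: P = B + -1.63·ex + 1.31·ey = (0.8395,1.0244)

θ=178°: -0.52 2.07
θ=283°: 0.84 1.02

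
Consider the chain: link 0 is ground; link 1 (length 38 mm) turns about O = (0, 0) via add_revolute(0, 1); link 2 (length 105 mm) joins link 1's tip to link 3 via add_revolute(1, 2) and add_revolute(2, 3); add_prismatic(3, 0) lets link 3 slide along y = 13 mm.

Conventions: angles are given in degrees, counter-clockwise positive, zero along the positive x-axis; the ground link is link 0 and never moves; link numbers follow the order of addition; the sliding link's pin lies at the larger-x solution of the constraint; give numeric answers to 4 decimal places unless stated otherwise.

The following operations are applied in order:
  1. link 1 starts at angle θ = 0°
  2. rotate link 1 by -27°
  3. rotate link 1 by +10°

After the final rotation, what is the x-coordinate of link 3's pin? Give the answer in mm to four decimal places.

geometry: r = 38 mm, L = 105 mm, e = 13 mm; θ starts at 0°
rotate link 1 by -27°: θ ← 0° -27° = -27°
rotate link 1 by +10°: θ ← -27° +10° = -17°
crank pin P = (r cos θ, r sin θ) = (36.339581, -11.110125)
h = r sin θ − e = -11.110125 − 13 = -24.110125
x = r cos θ + √(L² − h²) = 36.339581 + 102.194432 = 138.534012

138.5340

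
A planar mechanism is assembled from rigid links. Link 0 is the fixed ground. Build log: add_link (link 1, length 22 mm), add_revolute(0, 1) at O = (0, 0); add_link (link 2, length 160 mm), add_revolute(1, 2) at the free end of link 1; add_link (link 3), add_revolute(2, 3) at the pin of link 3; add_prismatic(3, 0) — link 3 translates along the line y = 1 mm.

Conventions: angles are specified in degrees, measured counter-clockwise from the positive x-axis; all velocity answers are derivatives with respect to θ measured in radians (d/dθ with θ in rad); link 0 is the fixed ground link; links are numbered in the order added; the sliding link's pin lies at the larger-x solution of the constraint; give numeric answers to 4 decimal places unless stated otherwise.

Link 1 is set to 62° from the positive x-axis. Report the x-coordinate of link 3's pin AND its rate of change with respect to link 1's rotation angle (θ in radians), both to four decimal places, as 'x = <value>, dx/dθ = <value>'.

geometry: r = 22 mm, L = 160 mm, e = 1 mm
crank pin P = (r cos θ, r sin θ) = (10.328374, 19.424847)
h = r sin θ − e = 19.424847 − 1 = 18.424847
x = r cos θ + √(L² − h²) = 10.328374 + 158.935600 = 169.263975
dx/dθ = −r sin θ − h·r cos θ/√(L² − h²) (θ in radians; h = 18.424847) = -20.622179

x = 169.2640, dx/dθ = -20.6222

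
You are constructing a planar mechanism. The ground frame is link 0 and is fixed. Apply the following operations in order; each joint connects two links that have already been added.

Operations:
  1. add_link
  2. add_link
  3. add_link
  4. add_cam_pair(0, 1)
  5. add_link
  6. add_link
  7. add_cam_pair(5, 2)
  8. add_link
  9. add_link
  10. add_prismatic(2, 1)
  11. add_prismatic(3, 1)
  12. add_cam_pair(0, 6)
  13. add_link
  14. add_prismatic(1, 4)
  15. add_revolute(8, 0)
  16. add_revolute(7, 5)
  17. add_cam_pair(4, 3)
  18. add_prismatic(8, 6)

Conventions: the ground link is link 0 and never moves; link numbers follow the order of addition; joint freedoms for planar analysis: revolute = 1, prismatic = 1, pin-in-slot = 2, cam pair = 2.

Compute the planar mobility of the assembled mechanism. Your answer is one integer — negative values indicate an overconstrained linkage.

ground; <1,0,0>
#1 <2,0,0>
#2 <3,0,0>
#3 <4,0,0>
C:0↔1 J2 <4,0,1>
#4 <5,0,1>
#5 <6,0,1>
C:5↔2 J2 <6,0,2>
#6 <7,0,2>
#7 <8,0,2>
P:2↔1 J1 <8,1,2>
P:3↔1 J1 <8,2,2>
C:0↔6 J2 <8,2,3>
#8 <9,2,3>
P:1↔4 J1 <9,3,3>
R:8↔0 J1 <9,4,3>
R:7↔5 J1 <9,5,3>
C:4↔3 J2 <9,5,4>
P:8↔6 J1 <9,6,4>
3×8 − 2×6 − 1×4 = 8

M = 8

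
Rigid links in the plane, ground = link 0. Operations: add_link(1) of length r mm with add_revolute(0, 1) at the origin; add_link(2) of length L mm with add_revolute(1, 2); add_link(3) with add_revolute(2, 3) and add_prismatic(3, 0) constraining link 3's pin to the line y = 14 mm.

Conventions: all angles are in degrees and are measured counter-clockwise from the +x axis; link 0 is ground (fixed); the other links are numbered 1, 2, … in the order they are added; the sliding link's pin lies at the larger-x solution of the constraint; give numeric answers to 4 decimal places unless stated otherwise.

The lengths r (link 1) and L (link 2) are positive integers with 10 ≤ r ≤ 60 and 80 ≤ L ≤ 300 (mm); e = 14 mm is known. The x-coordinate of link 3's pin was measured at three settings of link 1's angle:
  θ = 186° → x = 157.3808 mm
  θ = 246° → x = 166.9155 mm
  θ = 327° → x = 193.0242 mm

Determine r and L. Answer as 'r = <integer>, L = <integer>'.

constraint per measurement: (x − r cos θ)² + (r sin θ − e)² = L²
subtracting the θ₁ and θ₂ equations cancels the r² and L² terms:
r = (x₁² − x₂²) / (2[(x₁cos θ₁ + e sin θ₁) − (x₂cos θ₂ + e sin θ₂)]) = 20.0000 → r = 20
L² = (x₁ − r cos θ₁)² + (r sin θ₁ − e)² = 31683.9982 → L = 178.0000 → L = 178
check at θ₃=327°: x = 193.0242 (printed 193.0242) ✓

r = 20, L = 178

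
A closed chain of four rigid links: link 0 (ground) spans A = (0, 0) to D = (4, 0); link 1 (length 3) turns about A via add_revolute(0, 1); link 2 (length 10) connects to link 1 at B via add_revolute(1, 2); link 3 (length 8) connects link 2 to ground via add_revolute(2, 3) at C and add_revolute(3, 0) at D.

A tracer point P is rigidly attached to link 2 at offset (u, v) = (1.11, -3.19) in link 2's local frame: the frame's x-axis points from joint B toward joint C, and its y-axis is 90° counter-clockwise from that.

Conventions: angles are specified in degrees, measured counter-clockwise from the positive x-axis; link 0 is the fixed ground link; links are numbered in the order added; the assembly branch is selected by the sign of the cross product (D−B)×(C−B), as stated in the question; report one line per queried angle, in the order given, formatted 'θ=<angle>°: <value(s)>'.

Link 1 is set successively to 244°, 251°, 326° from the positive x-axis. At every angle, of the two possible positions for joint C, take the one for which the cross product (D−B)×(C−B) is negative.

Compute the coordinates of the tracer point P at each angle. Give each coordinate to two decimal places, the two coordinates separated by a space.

A=(0,0), D=(4.00,0)
θ=244°: B = A + 3.00·(cos244°, sin244°) = (-1.3151, -2.6964)
θ=244°: |BD| = 5.9599
θ=244°: circle(B,10.00) ∩ circle(D,8.00): a=6.0001, h=7.9999
θ=244°:   candidates: C₊=(0.4165,7.1525) cross=47.679; C₋=(7.6551,-7.1162) cross=-47.679
θ=244°:   branch - wants cross < 0 → take C=(7.6551,-7.1162) (cross=-47.679)
θ=244°: ex = (C−B)/|BC| = (0.8970,-0.4420); ey = (0.4420,0.8970)
θ=244°: P = B + 1.11·ex + -3.19·ey = (-1.7293,-6.0485)
θ=251°: B = A + 3.00·(cos251°, sin251°) = (-0.9767, -2.8366)
θ=251°: |BD| = 5.7283
θ=251°: circle(B,10.00) ∩ circle(D,8.00): a=6.0064, h=7.9952
θ=251°:   candidates: C₊=(0.2826,7.0838) cross=45.799; C₋=(8.2007,-6.8084) cross=-45.799
θ=251°:   branch - wants cross < 0 → take C=(8.2007,-6.8084) (cross=-45.799)
θ=251°: ex = (C−B)/|BC| = (0.9177,-0.3972); ey = (0.3972,0.9177)
θ=251°: P = B + 1.11·ex + -3.19·ey = (-1.2250,-6.2050)
θ=326°: B = A + 3.00·(cos326°, sin326°) = (2.4871, -1.6776)
θ=326°: |BD| = 2.2590
θ=326°: circle(B,10.00) ∩ circle(D,8.00): a=9.0976, h=4.1513
θ=326°:   candidates: C₊=(5.4971,7.8587) cross=9.378; C₋=(11.6628,2.2983) cross=-9.378
θ=326°:   branch - wants cross < 0 → take C=(11.6628,2.2983) (cross=-9.378)
θ=326°: ex = (C−B)/|BC| = (0.9176,0.3976); ey = (-0.3976,0.9176)
θ=326°: P = B + 1.11·ex + -3.19·ey = (4.7739,-4.1633)

θ=244°: -1.73 -6.05
θ=251°: -1.23 -6.21
θ=326°: 4.77 -4.16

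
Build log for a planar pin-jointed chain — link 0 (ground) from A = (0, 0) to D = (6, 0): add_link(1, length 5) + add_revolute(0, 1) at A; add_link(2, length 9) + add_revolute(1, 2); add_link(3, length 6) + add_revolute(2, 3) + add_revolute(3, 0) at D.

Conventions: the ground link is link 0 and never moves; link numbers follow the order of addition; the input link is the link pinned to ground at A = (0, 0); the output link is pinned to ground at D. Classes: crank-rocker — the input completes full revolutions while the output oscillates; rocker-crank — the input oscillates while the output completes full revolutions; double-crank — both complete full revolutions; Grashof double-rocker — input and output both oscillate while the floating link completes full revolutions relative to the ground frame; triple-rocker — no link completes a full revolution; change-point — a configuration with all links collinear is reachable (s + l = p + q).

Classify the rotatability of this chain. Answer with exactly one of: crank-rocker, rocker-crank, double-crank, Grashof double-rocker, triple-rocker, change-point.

lengths: ground=6, input=5, coupler=9, output=6
sorted: s=5 (shortest), l=9 (longest), p+q=12
s + l = 14 vs p + q = 12
s + l > p + q → non-Grashof → no link fully rotates → triple-rocker

triple-rocker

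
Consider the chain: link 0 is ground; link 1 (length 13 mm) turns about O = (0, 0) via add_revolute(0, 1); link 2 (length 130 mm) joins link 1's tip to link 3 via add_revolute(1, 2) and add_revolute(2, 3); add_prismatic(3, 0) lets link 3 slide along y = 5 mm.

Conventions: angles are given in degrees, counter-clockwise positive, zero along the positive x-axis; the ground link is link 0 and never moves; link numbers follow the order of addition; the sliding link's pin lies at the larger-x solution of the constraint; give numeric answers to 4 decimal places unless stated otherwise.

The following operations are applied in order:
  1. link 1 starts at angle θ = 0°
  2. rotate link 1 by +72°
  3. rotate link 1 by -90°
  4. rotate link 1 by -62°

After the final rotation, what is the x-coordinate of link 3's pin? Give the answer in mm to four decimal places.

geometry: r = 13 mm, L = 130 mm, e = 5 mm; θ starts at 0°
rotate link 1 by +72°: θ ← 0° +72° = 72°
rotate link 1 by -90°: θ ← 72° -90° = -18°
rotate link 1 by -62°: θ ← -18° -62° = -80°
crank pin P = (r cos θ, r sin θ) = (2.257426, -12.802501)
h = r sin θ − e = -12.802501 − 5 = -17.802501
x = r cos θ + √(L² − h²) = 2.257426 + 128.775273 = 131.032699

131.0327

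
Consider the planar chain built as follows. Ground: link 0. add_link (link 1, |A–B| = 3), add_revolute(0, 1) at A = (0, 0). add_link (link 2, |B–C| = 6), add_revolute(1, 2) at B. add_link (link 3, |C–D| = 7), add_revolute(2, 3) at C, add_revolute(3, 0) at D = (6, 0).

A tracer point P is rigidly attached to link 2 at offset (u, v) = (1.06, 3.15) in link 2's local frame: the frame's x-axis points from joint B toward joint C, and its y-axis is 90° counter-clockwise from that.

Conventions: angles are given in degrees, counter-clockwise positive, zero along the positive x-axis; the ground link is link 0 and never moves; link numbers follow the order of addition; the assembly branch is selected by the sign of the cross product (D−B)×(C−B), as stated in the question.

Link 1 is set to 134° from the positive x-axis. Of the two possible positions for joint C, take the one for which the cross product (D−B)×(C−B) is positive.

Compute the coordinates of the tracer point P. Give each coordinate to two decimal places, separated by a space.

A=(0,0), D=(6.00,0)
B = A + 3.00·(cos134°, sin134°) = (-2.0840, 2.1580)
|BD| = 8.3671
circle(B,6.00) ∩ circle(D,7.00): a=3.4067, h=4.9391
  candidates: C₊=(2.4813,6.0514) cross=41.326; C₋=(-0.0664,-3.4926) cross=-41.326
  branch + wants cross > 0 → take C=(2.4813,6.0514) (cross=41.326)
ex = (C−B)/|BC| = (0.7609,0.6489); ey = (-0.6489,0.7609)
P = B + 1.06·ex + 3.15·ey = (-3.3214,5.2426)

-3.32 5.24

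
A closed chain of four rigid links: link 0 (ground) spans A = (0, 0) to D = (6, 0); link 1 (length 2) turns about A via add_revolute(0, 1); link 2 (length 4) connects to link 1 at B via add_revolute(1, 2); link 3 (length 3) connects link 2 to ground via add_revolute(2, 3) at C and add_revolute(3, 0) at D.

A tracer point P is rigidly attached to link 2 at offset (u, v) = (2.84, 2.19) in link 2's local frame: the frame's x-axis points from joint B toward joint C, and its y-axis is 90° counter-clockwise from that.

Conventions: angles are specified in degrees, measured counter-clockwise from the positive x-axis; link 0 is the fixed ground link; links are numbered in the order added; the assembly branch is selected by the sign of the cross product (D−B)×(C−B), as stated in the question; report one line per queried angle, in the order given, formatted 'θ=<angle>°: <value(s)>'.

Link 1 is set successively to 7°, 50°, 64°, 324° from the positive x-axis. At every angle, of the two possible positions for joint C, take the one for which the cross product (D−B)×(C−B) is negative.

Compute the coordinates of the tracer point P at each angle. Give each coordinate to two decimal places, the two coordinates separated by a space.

A=(0,0), D=(6.00,0)
θ=7°: B = A + 2.00·(cos7°, sin7°) = (1.9851, 0.2437)
θ=7°: |BD| = 4.0223
θ=7°: circle(B,4.00) ∩ circle(D,3.00): a=2.8813, h=2.7745
θ=7°:   candidates: C₊=(5.0292,2.8386) cross=11.160; C₋=(4.6930,-2.7003) cross=-11.160
θ=7°:   branch - wants cross < 0 → take C=(4.6930,-2.7003) (cross=-11.160)
θ=7°: ex = (C−B)/|BC| = (0.6770,-0.7360); ey = (0.7360,0.6770)
θ=7°: P = B + 2.84·ex + 2.19·ey = (5.5195,-0.3640)
θ=50°: B = A + 2.00·(cos50°, sin50°) = (1.2856, 1.5321)
θ=50°: |BD| = 4.9571
θ=50°: circle(B,4.00) ∩ circle(D,3.00): a=3.1846, h=2.4204
θ=50°:   candidates: C₊=(5.0623,2.8497) cross=11.998; C₋=(3.5662,-1.7540) cross=-11.998
θ=50°:   branch - wants cross < 0 → take C=(3.5662,-1.7540) (cross=-11.998)
θ=50°: ex = (C−B)/|BC| = (0.5702,-0.8215); ey = (0.8215,0.5702)
θ=50°: P = B + 2.84·ex + 2.19·ey = (4.7040,0.4476)
θ=64°: B = A + 2.00·(cos64°, sin64°) = (0.8767, 1.7976)
θ=64°: |BD| = 5.4295
θ=64°: circle(B,4.00) ∩ circle(D,3.00): a=3.3594, h=2.1713
θ=64°:   candidates: C₊=(4.7655,2.7342) cross=11.789; C₋=(3.3278,-1.3635) cross=-11.789
θ=64°:   branch - wants cross < 0 → take C=(3.3278,-1.3635) (cross=-11.789)
θ=64°: ex = (C−B)/|BC| = (0.6128,-0.7903); ey = (0.7903,0.6128)
θ=64°: P = B + 2.84·ex + 2.19·ey = (4.3477,0.8951)
θ=324°: B = A + 2.00·(cos324°, sin324°) = (1.6180, -1.1756)
θ=324°: |BD| = 4.5369
θ=324°: circle(B,4.00) ∩ circle(D,3.00): a=3.0399, h=2.5998
θ=324°:   candidates: C₊=(3.8805,2.1231) cross=11.795; C₋=(5.2278,-2.8989) cross=-11.795
θ=324°:   branch - wants cross < 0 → take C=(5.2278,-2.8989) (cross=-11.795)
θ=324°: ex = (C−B)/|BC| = (0.9024,-0.4308); ey = (0.4308,0.9024)
θ=324°: P = B + 2.84·ex + 2.19·ey = (5.1245,-0.4228)

θ=7°: 5.52 -0.36
θ=50°: 4.70 0.45
θ=64°: 4.35 0.90
θ=324°: 5.12 -0.42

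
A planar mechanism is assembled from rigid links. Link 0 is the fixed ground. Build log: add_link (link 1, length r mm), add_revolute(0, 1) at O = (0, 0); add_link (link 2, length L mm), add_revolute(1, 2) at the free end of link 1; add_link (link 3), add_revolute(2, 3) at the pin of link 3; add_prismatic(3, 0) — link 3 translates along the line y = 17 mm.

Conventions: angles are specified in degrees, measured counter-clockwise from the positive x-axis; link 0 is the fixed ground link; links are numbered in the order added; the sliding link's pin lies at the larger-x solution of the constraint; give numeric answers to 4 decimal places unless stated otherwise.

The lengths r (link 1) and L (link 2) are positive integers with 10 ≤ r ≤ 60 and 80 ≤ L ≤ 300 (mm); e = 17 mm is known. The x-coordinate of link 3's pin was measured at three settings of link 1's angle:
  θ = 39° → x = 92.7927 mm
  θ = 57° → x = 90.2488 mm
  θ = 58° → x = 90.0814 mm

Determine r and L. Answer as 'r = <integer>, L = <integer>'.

constraint per measurement: (x − r cos θ)² + (r sin θ − e)² = L²
subtracting the θ₁ and θ₂ equations cancels the r² and L² terms:
r = (x₁² − x₂²) / (2[(x₁cos θ₁ + e sin θ₁) − (x₂cos θ₂ + e sin θ₂)]) = 12.0001 → r = 12
L² = (x₁ − r cos θ₁)² + (r sin θ₁ − e)² = 7055.9991 → L = 84.0000 → L = 84
check at θ₃=58°: x = 90.0814 (printed 90.0814) ✓

r = 12, L = 84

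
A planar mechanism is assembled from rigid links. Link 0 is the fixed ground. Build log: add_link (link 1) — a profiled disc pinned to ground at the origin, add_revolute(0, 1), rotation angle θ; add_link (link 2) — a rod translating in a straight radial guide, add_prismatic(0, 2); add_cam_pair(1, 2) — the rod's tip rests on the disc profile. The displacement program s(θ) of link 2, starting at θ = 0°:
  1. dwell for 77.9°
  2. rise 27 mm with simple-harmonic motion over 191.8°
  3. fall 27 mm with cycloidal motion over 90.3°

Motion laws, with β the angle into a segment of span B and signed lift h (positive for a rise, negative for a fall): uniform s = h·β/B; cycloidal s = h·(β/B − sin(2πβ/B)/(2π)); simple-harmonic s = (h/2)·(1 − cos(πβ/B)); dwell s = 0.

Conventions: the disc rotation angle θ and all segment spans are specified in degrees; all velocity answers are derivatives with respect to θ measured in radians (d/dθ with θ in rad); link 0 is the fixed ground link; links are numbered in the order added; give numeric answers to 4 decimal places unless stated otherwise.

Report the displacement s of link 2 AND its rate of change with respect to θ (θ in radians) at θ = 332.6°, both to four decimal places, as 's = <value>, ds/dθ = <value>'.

seg 1 [0°–77.9°] dwell: s stays 0.0000
seg 2 [77.9°–269.7°] simple-harmonic, h=27: full span → s += 27 → s = 27.0000
seg 3 [269.7°–360°] cycloidal, h=-27: θ=332.6° here. β=62.9, B=90.3. -27·(0.6966 − sin(2π·0.6966)/(2π)) = -22.8646 → s = 4.1354
velocity in seg [269.7°–360°] (cycloidal), θ in radians: β = 62.9° = 1.0978 rad, B = 90.3° = 1.5760 rad; ds/dθ = (h/B)(1 − cos(2πβ/B)) = ((-27)/1.5760)(1 − cos(2π·0.6966)) = -22.775780 mm/rad

s = 4.1354, ds/dθ = -22.7758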